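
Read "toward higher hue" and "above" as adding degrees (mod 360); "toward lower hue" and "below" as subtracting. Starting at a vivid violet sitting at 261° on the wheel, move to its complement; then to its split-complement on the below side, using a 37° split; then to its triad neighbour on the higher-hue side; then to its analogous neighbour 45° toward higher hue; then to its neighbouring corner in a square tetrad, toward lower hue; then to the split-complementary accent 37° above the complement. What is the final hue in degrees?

156°

261 + 180 = 441 → 441 − 360 = 81°   (complement)
81 + 143 = 224°   (split-comp 37° ↓)
224 + 120 = 344°   (triadic ↑)
344 + 45 = 389 → 389 − 360 = 29°   (analog 45° ↑)
29 − 90 = -61 → -61 + 360 = 299°   (square ↓)
299 + 217 = 516 → 516 − 360 = 156°   (split-comp 37° ↑)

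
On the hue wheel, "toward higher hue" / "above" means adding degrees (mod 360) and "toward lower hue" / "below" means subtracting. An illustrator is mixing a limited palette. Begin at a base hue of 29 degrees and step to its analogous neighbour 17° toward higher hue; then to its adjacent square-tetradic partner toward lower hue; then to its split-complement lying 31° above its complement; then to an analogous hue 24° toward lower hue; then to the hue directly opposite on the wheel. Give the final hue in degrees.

29 + 17 = 46°   (analog 17° ↑)
46 − 90 = -44 → -44 + 360 = 316°   (square ↓)
316 + 211 = 527 → 527 − 360 = 167°   (split-comp 31° ↑)
167 − 24 = 143°   (analog 24° ↓)
143 + 180 = 323°   (complement)

323°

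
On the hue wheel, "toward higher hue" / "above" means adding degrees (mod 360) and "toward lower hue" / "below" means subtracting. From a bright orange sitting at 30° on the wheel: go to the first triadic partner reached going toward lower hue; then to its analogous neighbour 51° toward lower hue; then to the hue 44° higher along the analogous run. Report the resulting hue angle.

−120° (triadic ↓): 30 − 120 = -90 → -90 + 360 = 270°
−51° (analog 51° ↓): 270 − 51 = 219°
+44° (analog 44° ↑): 219 + 44 = 263°

263°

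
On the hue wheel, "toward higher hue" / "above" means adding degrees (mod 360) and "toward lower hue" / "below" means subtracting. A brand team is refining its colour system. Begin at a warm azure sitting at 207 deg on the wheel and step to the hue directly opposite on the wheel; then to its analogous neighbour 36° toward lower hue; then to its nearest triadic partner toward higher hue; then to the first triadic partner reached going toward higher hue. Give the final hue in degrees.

+180° (complement): 207 + 180 = 387 → 387 − 360 = 27°
−36° (analog 36° ↓): 27 − 36 = -9 → -9 + 360 = 351°
+120° (triadic ↑): 351 + 120 = 471 → 471 − 360 = 111°
+120° (triadic ↑): 111 + 120 = 231°

231°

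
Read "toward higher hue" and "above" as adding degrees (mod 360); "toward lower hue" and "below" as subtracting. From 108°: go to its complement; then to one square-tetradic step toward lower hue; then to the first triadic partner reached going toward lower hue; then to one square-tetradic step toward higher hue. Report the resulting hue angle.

168°

complement +180°: 108 + 180 = 288°
square ↓ −90°: 288 − 90 = 198°
triadic ↓ −120°: 198 − 120 = 78°
square ↑ +90°: 78 + 90 = 168°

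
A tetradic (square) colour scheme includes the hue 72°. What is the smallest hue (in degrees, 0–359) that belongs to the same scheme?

A square tetradic scheme places four hues every 90°.
The full set through 72° is {72°, 162°, 252°, 342°}.

72°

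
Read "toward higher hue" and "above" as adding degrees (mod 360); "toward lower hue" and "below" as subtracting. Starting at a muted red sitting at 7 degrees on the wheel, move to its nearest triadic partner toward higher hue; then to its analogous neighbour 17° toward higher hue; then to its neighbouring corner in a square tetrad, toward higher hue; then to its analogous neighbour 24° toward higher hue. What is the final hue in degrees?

triadic ↑ +120°: 7 + 120 = 127°
analog 17° ↑ +17°: 127 + 17 = 144°
square ↑ +90°: 144 + 90 = 234°
analog 24° ↑ +24°: 234 + 24 = 258°

258°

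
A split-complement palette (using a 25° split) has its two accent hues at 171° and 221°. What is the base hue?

16°

The accents sit 25° either side of the complement, so the complement is their short-arc midpoint on the wheel.
Short-arc midpoint of 171° and 221°: 196°.
Base is 180° from the complement: 196 − 180 = 16°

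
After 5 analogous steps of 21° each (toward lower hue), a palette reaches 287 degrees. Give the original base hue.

32°

5 steps of 21° (toward lower hue) give a net shift of −105°.
Start = end − shift: 287 + 105 = 392 → 392 − 360 = 32°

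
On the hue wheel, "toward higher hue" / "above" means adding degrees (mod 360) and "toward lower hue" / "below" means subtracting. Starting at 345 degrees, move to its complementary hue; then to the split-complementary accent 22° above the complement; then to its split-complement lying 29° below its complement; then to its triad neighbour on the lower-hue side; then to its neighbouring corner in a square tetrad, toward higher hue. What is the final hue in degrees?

128°

complement +180°: 345 + 180 = 525 → 525 − 360 = 165°
split-comp 22° ↑ +202°: 165 + 202 = 367 → 367 − 360 = 7°
split-comp 29° ↓ +151°: 7 + 151 = 158°
triadic ↓ −120°: 158 − 120 = 38°
square ↑ +90°: 38 + 90 = 128°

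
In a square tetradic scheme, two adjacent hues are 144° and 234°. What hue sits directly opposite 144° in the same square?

324°

A square tetradic scheme places four hues 90° apart; opposite corners are 180° apart.
144 + 180 = 324°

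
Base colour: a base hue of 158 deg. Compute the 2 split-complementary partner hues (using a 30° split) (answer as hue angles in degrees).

308° and 8°

Split-complementary hues sit 30° either side of the complement.
Complement of 158 deg: 158 + 180 = 338°
338 − 30 = 308°
338 + 30 = 368 → 368 − 360 = 8°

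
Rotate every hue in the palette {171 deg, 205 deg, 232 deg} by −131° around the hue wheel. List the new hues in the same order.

40°, 74°, 101°

171 − 131 = 40°
205 − 131 = 74°
232 − 131 = 101°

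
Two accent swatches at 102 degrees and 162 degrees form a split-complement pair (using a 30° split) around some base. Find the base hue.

312°

The accents sit 30° either side of the complement, so the complement is their short-arc midpoint on the wheel.
Short-arc midpoint of 102° and 162°: 132°.
Base is 180° from the complement: 132 − 180 = -48 → -48 + 360 = 312°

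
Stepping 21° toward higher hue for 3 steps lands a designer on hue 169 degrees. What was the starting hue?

106°

3 steps of 21° (toward higher hue) give a net shift of +63°.
Start = end − shift: 169 − 63 = 106°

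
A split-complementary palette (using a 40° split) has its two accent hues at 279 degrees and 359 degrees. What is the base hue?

The accents sit 40° either side of the complement, so the complement is their short-arc midpoint on the wheel.
Short-arc midpoint of 279° and 359°: 319°.
Base is 180° from the complement: 319 − 180 = 139°

139°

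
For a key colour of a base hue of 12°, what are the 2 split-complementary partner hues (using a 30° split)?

Split-complementary hues sit 30° either side of the complement.
Complement of 12°: 12 + 180 = 192°
192 − 30 = 162°
192 + 30 = 222°

162° and 222°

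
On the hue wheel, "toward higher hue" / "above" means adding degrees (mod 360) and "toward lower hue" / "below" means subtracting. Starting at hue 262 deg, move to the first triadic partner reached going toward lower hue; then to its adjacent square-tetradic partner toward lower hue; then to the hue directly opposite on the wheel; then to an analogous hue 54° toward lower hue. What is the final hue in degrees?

178°

−120° (triadic ↓): 262 − 120 = 142°
−90° (square ↓): 142 − 90 = 52°
+180° (complement): 52 + 180 = 232°
−54° (analog 54° ↓): 232 − 54 = 178°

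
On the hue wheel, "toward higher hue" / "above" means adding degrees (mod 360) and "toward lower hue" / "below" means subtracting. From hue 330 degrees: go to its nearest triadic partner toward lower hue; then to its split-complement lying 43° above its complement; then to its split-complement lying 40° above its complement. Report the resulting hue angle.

293°

−120° (triadic ↓): 330 − 120 = 210°
+223° (split-comp 43° ↑): 210 + 223 = 433 → 433 − 360 = 73°
+220° (split-comp 40° ↑): 73 + 220 = 293°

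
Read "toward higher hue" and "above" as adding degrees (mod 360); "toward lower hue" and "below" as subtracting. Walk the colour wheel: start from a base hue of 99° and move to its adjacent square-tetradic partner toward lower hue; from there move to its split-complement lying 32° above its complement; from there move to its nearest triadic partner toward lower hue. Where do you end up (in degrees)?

square ↓ −90°: 99 − 90 = 9°
split-comp 32° ↑ +212°: 9 + 212 = 221°
triadic ↓ −120°: 221 − 120 = 101°

101°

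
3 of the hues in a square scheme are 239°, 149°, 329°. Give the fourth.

A square tetradic scheme places four hues every 90°.
The full set through 149° is {59°, 149°, 239°, 329°}.
Given {149°, 239°, 329°}, the missing hue is 59°.

59°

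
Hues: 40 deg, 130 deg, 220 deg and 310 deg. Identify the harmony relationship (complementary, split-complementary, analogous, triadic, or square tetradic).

Sort the hues: 40°, 130°, 220°, 310°.
Successive gaps around the wheel: 90°, 90°, 90°, 90°.
Four hues every 90° form a square tetradic scheme.

square tetradic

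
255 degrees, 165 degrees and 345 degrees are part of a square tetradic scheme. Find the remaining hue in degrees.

A square tetradic scheme places four hues every 90°.
The full set through 165° is {75°, 165°, 255°, 345°}.
Given {165°, 255°, 345°}, the missing hue is 75°.

75°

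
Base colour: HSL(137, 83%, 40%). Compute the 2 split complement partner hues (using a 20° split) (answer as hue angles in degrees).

297° and 337°

Complement of 137 deg: 137 + 180 = 317°
317 − 20 = 297°
317 + 20 = 337°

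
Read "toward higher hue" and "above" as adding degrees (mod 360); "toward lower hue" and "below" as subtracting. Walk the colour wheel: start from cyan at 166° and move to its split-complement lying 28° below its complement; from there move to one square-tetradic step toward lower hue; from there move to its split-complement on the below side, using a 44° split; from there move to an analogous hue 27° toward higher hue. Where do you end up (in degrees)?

31°

166 + 152 = 318°   (split-comp 28° ↓)
318 − 90 = 228°   (square ↓)
228 + 136 = 364 → 364 − 360 = 4°   (split-comp 44° ↓)
4 + 27 = 31°   (analog 27° ↑)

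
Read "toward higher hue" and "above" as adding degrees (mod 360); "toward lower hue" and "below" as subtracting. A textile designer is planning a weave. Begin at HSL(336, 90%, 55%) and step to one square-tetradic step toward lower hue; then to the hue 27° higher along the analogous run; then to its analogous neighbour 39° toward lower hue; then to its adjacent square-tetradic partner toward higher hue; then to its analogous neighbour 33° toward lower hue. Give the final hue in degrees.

−90° (square ↓): 336 − 90 = 246°
+27° (analog 27° ↑): 246 + 27 = 273°
−39° (analog 39° ↓): 273 − 39 = 234°
+90° (square ↑): 234 + 90 = 324°
−33° (analog 33° ↓): 324 − 33 = 291°

291°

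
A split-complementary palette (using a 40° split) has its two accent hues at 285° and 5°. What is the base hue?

145°

The accents sit 40° either side of the complement, so the complement is their short-arc midpoint on the wheel.
Short-arc midpoint of 285° and 5°: 325°.
Base is 180° from the complement: 325 − 180 = 145°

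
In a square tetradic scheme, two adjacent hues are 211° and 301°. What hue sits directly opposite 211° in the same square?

A square tetradic scheme places four hues 90° apart; opposite corners are 180° apart.
211 + 180 = 391 → 391 − 360 = 31°

31°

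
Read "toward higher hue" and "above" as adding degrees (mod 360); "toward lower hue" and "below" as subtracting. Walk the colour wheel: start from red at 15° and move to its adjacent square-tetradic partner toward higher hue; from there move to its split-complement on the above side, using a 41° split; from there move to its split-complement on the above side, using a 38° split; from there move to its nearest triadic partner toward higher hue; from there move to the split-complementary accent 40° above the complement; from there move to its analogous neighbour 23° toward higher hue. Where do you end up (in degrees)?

187°

15 + 90 = 105°   (square ↑)
105 + 221 = 326°   (split-comp 41° ↑)
326 + 218 = 544 → 544 − 360 = 184°   (split-comp 38° ↑)
184 + 120 = 304°   (triadic ↑)
304 + 220 = 524 → 524 − 360 = 164°   (split-comp 40° ↑)
164 + 23 = 187°   (analog 23° ↑)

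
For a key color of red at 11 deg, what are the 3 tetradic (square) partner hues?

A square tetradic scheme places four hues every 90°.
11 + 90 = 101°
11 + 180 = 191°
11 + 270 = 281°

101°, 191°, and 281°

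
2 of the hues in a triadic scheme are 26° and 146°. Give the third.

266°

A triad places three hues 120° apart.
The full set through 26° is {26°, 146°, 266°}.
Given {26°, 146°}, the missing hue is 266°.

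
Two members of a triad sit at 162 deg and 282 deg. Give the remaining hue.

A triad spaces three hues 120° apart.
The full set is {42°, 162°, 282°}.

42°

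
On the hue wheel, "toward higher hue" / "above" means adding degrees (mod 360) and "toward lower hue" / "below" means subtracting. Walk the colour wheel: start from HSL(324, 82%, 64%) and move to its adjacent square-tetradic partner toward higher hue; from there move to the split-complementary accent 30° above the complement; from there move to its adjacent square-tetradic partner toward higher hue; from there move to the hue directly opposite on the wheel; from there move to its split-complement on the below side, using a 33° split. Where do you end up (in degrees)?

321°

+90° (square ↑): 324 + 90 = 414 → 414 − 360 = 54°
+210° (split-comp 30° ↑): 54 + 210 = 264°
+90° (square ↑): 264 + 90 = 354°
+180° (complement): 354 + 180 = 534 → 534 − 360 = 174°
+147° (split-comp 33° ↓): 174 + 147 = 321°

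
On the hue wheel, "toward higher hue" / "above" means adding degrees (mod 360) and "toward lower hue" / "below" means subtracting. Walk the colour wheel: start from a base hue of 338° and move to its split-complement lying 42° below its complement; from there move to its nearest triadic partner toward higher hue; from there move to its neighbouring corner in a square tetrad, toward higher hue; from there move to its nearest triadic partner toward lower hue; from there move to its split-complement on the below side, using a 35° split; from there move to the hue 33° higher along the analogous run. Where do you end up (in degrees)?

338 + 138 = 476 → 476 − 360 = 116°   (split-comp 42° ↓)
116 + 120 = 236°   (triadic ↑)
236 + 90 = 326°   (square ↑)
326 − 120 = 206°   (triadic ↓)
206 + 145 = 351°   (split-comp 35° ↓)
351 + 33 = 384 → 384 − 360 = 24°   (analog 33° ↑)

24°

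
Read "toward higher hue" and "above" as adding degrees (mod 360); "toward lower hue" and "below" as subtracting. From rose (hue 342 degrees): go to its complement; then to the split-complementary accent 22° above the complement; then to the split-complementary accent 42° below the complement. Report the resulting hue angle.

142°

complement +180°: 342 + 180 = 522 → 522 − 360 = 162°
split-comp 22° ↑ +202°: 162 + 202 = 364 → 364 − 360 = 4°
split-comp 42° ↓ +138°: 4 + 138 = 142°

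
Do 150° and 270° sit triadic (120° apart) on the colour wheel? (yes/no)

yes

Angular distance: |150 − 270| = 120 = 120°.
Triadic (120° apart) requires 120°.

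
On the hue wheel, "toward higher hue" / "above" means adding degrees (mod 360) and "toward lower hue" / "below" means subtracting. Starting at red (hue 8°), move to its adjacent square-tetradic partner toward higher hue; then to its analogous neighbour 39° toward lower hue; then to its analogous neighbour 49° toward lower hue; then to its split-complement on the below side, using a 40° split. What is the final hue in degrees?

square ↑ +90°: 8 + 90 = 98°
analog 39° ↓ −39°: 98 − 39 = 59°
analog 49° ↓ −49°: 59 − 49 = 10°
split-comp 40° ↓ +140°: 10 + 140 = 150°

150°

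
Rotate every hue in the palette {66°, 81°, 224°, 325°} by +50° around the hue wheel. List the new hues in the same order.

116°, 131°, 274°, 15°

66 + 50 = 116°
81 + 50 = 131°
224 + 50 = 274°
325 + 50 = 375 → 375 − 360 = 15°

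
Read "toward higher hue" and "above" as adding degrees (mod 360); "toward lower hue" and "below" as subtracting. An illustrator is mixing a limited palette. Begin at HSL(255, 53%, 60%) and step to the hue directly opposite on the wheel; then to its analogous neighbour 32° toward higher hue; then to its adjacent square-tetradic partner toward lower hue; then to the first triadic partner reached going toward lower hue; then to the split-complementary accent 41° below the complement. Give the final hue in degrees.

36°

+180° (complement): 255 + 180 = 435 → 435 − 360 = 75°
+32° (analog 32° ↑): 75 + 32 = 107°
−90° (square ↓): 107 − 90 = 17°
−120° (triadic ↓): 17 − 120 = -103 → -103 + 360 = 257°
+139° (split-comp 41° ↓): 257 + 139 = 396 → 396 − 360 = 36°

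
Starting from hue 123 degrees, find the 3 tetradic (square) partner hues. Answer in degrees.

A square tetradic scheme places four hues every 90°.
123 + 90 = 213°
123 + 180 = 303°
123 + 270 = 393 → 393 − 360 = 33°

213°, 303°, and 33°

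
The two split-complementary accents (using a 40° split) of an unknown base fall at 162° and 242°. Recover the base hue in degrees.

The accents sit 40° either side of the complement, so the complement is their short-arc midpoint on the wheel.
Short-arc midpoint of 162° and 242°: 202°.
Base is 180° from the complement: 202 − 180 = 22°

22°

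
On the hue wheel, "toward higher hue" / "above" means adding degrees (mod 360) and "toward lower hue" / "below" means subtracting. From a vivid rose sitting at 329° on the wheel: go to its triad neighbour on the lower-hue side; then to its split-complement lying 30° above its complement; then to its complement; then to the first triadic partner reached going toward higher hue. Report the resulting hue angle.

359°

triadic ↓ −120°: 329 − 120 = 209°
split-comp 30° ↑ +210°: 209 + 210 = 419 → 419 − 360 = 59°
complement +180°: 59 + 180 = 239°
triadic ↑ +120°: 239 + 120 = 359°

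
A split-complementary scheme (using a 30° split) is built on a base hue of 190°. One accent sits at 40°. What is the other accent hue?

340°

Split-complementary hues sit 30° either side of the complement.
Complement of the base 190°: 190 + 180 = 370 → 370 − 360 = 10°
The given accent 40° is 30° one side of 10°; the other accent sits 30° the other side: 10 − 30 = -20 → -20 + 360 = 340°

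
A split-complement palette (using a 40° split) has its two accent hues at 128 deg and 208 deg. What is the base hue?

The accents sit 40° either side of the complement, so the complement is their short-arc midpoint on the wheel.
Short-arc midpoint of 128° and 208°: 168°.
Base is 180° from the complement: 168 − 180 = -12 → -12 + 360 = 348°

348°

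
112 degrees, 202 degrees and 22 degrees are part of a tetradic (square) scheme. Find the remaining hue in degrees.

292°

A square tetradic scheme places four hues every 90°.
The full set through 22° is {22°, 112°, 202°, 292°}.
Given {22°, 112°, 202°}, the missing hue is 292°.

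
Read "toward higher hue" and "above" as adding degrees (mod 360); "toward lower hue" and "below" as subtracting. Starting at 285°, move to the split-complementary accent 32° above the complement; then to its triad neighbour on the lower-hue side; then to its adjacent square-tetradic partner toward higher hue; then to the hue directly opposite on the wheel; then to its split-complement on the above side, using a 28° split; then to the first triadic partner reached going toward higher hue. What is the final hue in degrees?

+212° (split-comp 32° ↑): 285 + 212 = 497 → 497 − 360 = 137°
−120° (triadic ↓): 137 − 120 = 17°
+90° (square ↑): 17 + 90 = 107°
+180° (complement): 107 + 180 = 287°
+208° (split-comp 28° ↑): 287 + 208 = 495 → 495 − 360 = 135°
+120° (triadic ↑): 135 + 120 = 255°

255°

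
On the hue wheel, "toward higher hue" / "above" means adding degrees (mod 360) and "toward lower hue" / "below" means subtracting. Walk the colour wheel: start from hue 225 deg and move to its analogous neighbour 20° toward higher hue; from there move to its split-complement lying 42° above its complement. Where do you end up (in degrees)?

107°

225 + 20 = 245°   (analog 20° ↑)
245 + 222 = 467 → 467 − 360 = 107°   (split-comp 42° ↑)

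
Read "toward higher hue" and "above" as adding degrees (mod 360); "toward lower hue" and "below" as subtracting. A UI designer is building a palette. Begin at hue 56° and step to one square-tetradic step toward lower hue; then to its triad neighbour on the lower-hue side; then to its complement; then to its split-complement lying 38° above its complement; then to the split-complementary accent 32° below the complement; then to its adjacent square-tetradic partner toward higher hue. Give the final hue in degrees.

122°

square ↓ −90°: 56 − 90 = -34 → -34 + 360 = 326°
triadic ↓ −120°: 326 − 120 = 206°
complement +180°: 206 + 180 = 386 → 386 − 360 = 26°
split-comp 38° ↑ +218°: 26 + 218 = 244°
split-comp 32° ↓ +148°: 244 + 148 = 392 → 392 − 360 = 32°
square ↑ +90°: 32 + 90 = 122°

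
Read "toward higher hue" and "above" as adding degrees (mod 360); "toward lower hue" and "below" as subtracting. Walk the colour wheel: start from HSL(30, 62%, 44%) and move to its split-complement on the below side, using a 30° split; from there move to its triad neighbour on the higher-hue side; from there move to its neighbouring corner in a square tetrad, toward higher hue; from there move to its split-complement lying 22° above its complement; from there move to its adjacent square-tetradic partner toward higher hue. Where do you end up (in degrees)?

split-comp 30° ↓ +150°: 30 + 150 = 180°
triadic ↑ +120°: 180 + 120 = 300°
square ↑ +90°: 300 + 90 = 390 → 390 − 360 = 30°
split-comp 22° ↑ +202°: 30 + 202 = 232°
square ↑ +90°: 232 + 90 = 322°

322°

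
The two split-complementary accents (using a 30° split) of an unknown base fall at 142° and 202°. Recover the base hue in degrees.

352°

The accents sit 30° either side of the complement, so the complement is their short-arc midpoint on the wheel.
Short-arc midpoint of 142° and 202°: 172°.
Base is 180° from the complement: 172 − 180 = -8 → -8 + 360 = 352°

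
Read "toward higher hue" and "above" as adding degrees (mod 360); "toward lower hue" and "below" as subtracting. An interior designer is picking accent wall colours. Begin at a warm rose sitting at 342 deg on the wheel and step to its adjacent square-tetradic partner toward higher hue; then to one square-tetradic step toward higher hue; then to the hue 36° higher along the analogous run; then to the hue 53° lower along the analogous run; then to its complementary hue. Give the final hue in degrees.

325°

+90° (square ↑): 342 + 90 = 432 → 432 − 360 = 72°
+90° (square ↑): 72 + 90 = 162°
+36° (analog 36° ↑): 162 + 36 = 198°
−53° (analog 53° ↓): 198 − 53 = 145°
+180° (complement): 145 + 180 = 325°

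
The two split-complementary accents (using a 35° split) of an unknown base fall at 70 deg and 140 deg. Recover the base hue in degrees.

The accents sit 35° either side of the complement, so the complement is their short-arc midpoint on the wheel.
Short-arc midpoint of 70° and 140°: 105°.
Base is 180° from the complement: 105 − 180 = -75 → -75 + 360 = 285°

285°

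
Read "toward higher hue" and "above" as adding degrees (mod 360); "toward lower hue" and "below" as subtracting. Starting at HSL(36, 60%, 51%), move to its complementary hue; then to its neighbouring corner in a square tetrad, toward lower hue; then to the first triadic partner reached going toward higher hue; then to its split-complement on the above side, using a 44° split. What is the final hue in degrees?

110°

36 + 180 = 216°   (complement)
216 − 90 = 126°   (square ↓)
126 + 120 = 246°   (triadic ↑)
246 + 224 = 470 → 470 − 360 = 110°   (split-comp 44° ↑)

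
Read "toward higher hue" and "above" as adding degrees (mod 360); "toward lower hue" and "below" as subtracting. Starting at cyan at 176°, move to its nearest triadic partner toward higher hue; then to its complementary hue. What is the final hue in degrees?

116°

176 + 120 = 296°   (triadic ↑)
296 + 180 = 476 → 476 − 360 = 116°   (complement)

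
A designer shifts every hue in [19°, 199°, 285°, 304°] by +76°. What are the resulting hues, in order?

19 + 76 = 95°
199 + 76 = 275°
285 + 76 = 361 → 361 − 360 = 1°
304 + 76 = 380 → 380 − 360 = 20°

95°, 275°, 1°, 20°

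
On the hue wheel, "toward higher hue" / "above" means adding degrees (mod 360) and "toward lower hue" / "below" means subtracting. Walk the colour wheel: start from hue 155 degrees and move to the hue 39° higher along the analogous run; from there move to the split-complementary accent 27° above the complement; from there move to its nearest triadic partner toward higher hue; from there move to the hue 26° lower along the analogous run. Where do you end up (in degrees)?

135°

analog 39° ↑ +39°: 155 + 39 = 194°
split-comp 27° ↑ +207°: 194 + 207 = 401 → 401 − 360 = 41°
triadic ↑ +120°: 41 + 120 = 161°
analog 26° ↓ −26°: 161 − 26 = 135°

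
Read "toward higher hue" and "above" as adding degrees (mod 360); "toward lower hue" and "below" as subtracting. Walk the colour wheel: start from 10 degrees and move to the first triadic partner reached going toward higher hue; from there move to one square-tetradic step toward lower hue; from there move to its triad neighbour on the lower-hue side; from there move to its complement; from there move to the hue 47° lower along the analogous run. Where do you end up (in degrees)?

53°

10 + 120 = 130°   (triadic ↑)
130 − 90 = 40°   (square ↓)
40 − 120 = -80 → -80 + 360 = 280°   (triadic ↓)
280 + 180 = 460 → 460 − 360 = 100°   (complement)
100 − 47 = 53°   (analog 47° ↓)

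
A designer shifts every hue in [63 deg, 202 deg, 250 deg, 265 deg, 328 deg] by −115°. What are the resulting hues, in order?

63 − 115 = -52 → -52 + 360 = 308°
202 − 115 = 87°
250 − 115 = 135°
265 − 115 = 150°
328 − 115 = 213°

308°, 87°, 135°, 150°, 213°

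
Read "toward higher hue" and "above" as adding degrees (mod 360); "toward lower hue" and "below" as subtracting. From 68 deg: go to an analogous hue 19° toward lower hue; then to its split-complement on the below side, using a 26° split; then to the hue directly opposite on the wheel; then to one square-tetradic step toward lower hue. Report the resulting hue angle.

analog 19° ↓ −19°: 68 − 19 = 49°
split-comp 26° ↓ +154°: 49 + 154 = 203°
complement +180°: 203 + 180 = 383 → 383 − 360 = 23°
square ↓ −90°: 23 − 90 = -67 → -67 + 360 = 293°

293°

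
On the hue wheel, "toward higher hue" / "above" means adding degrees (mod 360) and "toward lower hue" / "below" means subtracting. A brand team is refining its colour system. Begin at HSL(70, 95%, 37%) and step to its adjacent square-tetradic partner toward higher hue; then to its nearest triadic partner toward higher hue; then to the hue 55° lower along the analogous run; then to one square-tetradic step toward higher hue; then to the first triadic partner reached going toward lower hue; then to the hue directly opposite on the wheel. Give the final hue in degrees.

70 + 90 = 160°   (square ↑)
160 + 120 = 280°   (triadic ↑)
280 − 55 = 225°   (analog 55° ↓)
225 + 90 = 315°   (square ↑)
315 − 120 = 195°   (triadic ↓)
195 + 180 = 375 → 375 − 360 = 15°   (complement)

15°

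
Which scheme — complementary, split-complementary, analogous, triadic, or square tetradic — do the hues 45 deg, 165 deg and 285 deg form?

triadic

Sort the hues: 45°, 165°, 285°.
Successive gaps around the wheel: 120°, 120°, 120°.
Three hues equally spaced 120° apart form a triad.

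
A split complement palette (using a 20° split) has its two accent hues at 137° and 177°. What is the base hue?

337°

The accents sit 20° either side of the complement, so the complement is their short-arc midpoint on the wheel.
Short-arc midpoint of 137° and 177°: 157°.
Base is 180° from the complement: 157 − 180 = -23 → -23 + 360 = 337°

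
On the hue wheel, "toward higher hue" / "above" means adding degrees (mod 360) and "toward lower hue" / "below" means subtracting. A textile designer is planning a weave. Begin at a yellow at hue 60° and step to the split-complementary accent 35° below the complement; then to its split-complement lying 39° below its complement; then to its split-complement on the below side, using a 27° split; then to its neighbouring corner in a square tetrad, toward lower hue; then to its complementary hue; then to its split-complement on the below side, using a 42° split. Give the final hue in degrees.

+145° (split-comp 35° ↓): 60 + 145 = 205°
+141° (split-comp 39° ↓): 205 + 141 = 346°
+153° (split-comp 27° ↓): 346 + 153 = 499 → 499 − 360 = 139°
−90° (square ↓): 139 − 90 = 49°
+180° (complement): 49 + 180 = 229°
+138° (split-comp 42° ↓): 229 + 138 = 367 → 367 − 360 = 7°

7°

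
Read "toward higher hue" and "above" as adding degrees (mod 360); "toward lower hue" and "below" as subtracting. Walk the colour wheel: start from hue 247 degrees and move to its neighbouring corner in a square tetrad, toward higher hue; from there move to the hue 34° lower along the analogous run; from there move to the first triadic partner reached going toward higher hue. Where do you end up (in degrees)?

square ↑ +90°: 247 + 90 = 337°
analog 34° ↓ −34°: 337 − 34 = 303°
triadic ↑ +120°: 303 + 120 = 423 → 423 − 360 = 63°

63°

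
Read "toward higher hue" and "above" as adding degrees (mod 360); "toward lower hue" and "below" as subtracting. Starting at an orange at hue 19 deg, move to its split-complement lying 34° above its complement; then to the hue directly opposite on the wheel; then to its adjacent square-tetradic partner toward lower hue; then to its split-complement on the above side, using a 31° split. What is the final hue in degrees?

19 + 214 = 233°   (split-comp 34° ↑)
233 + 180 = 413 → 413 − 360 = 53°   (complement)
53 − 90 = -37 → -37 + 360 = 323°   (square ↓)
323 + 211 = 534 → 534 − 360 = 174°   (split-comp 31° ↑)

174°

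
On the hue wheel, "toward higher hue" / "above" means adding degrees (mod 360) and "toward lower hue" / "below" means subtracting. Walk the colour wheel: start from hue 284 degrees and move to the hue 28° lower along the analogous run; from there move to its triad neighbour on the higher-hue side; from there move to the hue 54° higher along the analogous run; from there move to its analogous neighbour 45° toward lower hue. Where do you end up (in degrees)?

25°

284 − 28 = 256°   (analog 28° ↓)
256 + 120 = 376 → 376 − 360 = 16°   (triadic ↑)
16 + 54 = 70°   (analog 54° ↑)
70 − 45 = 25°   (analog 45° ↓)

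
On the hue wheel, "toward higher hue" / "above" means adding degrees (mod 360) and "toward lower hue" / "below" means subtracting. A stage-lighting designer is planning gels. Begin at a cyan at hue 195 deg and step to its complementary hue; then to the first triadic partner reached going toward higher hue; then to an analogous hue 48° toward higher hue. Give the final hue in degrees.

complement +180°: 195 + 180 = 375 → 375 − 360 = 15°
triadic ↑ +120°: 15 + 120 = 135°
analog 48° ↑ +48°: 135 + 48 = 183°

183°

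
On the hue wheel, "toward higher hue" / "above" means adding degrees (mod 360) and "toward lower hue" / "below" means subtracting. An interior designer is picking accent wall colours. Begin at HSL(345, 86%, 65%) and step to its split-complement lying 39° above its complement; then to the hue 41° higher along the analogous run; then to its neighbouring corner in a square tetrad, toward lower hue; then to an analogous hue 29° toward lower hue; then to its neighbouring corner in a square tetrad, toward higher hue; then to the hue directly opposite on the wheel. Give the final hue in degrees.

36°

+219° (split-comp 39° ↑): 345 + 219 = 564 → 564 − 360 = 204°
+41° (analog 41° ↑): 204 + 41 = 245°
−90° (square ↓): 245 − 90 = 155°
−29° (analog 29° ↓): 155 − 29 = 126°
+90° (square ↑): 126 + 90 = 216°
+180° (complement): 216 + 180 = 396 → 396 − 360 = 36°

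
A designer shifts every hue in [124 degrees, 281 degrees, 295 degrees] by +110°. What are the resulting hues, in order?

124 + 110 = 234°
281 + 110 = 391 → 391 − 360 = 31°
295 + 110 = 405 → 405 − 360 = 45°

234°, 31°, 45°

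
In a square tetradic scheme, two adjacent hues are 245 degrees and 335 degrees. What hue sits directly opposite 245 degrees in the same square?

65°

A square tetradic scheme places four hues 90° apart; opposite corners are 180° apart.
245 + 180 = 425 → 425 − 360 = 65°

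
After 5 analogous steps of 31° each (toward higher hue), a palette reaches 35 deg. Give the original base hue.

240°

5 steps of 31° (toward higher hue) give a net shift of +155°.
Start = end − shift: 35 − 155 = -120 → -120 + 360 = 240°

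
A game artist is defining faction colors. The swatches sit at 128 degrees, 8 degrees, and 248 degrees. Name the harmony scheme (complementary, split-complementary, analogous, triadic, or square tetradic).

triadic

Sort the hues: 8°, 128°, 248°.
Successive gaps around the wheel: 120°, 120°, 120°.
Three hues equally spaced 120° apart form a triad.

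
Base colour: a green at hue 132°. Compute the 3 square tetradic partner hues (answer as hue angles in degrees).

132 + 90 = 222°
132 + 180 = 312°
132 + 270 = 402 → 402 − 360 = 42°

222°, 312°, and 42°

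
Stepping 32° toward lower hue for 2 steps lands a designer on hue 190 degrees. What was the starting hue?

2 steps of 32° (toward lower hue) give a net shift of −64°.
Start = end − shift: 190 + 64 = 254°

254°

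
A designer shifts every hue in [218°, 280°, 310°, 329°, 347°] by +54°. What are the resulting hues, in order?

272°, 334°, 4°, 23°, 41°

218 + 54 = 272°
280 + 54 = 334°
310 + 54 = 364 → 364 − 360 = 4°
329 + 54 = 383 → 383 − 360 = 23°
347 + 54 = 401 → 401 − 360 = 41°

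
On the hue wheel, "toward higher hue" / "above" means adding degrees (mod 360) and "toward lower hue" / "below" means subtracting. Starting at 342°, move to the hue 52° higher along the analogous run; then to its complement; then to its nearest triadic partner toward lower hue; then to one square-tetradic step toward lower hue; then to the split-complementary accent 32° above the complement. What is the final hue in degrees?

216°

342 + 52 = 394 → 394 − 360 = 34°   (analog 52° ↑)
34 + 180 = 214°   (complement)
214 − 120 = 94°   (triadic ↓)
94 − 90 = 4°   (square ↓)
4 + 212 = 216°   (split-comp 32° ↑)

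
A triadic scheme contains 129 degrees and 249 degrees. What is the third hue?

9°

A triad spaces three hues 120° apart.
The full set is {9°, 129°, 249°}.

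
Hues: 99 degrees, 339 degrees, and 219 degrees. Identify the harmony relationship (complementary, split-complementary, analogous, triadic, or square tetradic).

triadic

Sort the hues: 99°, 219°, 339°.
Successive gaps around the wheel: 120°, 120°, 120°.
Three hues equally spaced 120° apart form a triad.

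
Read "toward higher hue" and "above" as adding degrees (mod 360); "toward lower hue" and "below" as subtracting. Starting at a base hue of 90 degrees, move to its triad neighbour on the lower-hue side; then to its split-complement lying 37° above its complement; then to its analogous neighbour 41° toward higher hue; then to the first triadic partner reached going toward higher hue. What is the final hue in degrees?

348°

triadic ↓ −120°: 90 − 120 = -30 → -30 + 360 = 330°
split-comp 37° ↑ +217°: 330 + 217 = 547 → 547 − 360 = 187°
analog 41° ↑ +41°: 187 + 41 = 228°
triadic ↑ +120°: 228 + 120 = 348°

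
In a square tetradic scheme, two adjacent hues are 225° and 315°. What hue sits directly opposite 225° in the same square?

A square tetradic scheme places four hues 90° apart; opposite corners are 180° apart.
225 + 180 = 405 → 405 − 360 = 45°

45°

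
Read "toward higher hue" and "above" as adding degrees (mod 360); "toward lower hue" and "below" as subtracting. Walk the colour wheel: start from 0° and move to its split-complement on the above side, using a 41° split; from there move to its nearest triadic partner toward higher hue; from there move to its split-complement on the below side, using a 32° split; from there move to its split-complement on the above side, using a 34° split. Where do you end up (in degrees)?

+221° (split-comp 41° ↑): 0 + 221 = 221°
+120° (triadic ↑): 221 + 120 = 341°
+148° (split-comp 32° ↓): 341 + 148 = 489 → 489 − 360 = 129°
+214° (split-comp 34° ↑): 129 + 214 = 343°

343°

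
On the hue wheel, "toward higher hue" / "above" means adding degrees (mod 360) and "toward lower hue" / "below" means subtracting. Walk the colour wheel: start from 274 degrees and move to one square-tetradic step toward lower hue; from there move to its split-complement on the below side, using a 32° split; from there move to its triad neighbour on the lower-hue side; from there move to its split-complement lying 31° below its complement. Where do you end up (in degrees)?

274 − 90 = 184°   (square ↓)
184 + 148 = 332°   (split-comp 32° ↓)
332 − 120 = 212°   (triadic ↓)
212 + 149 = 361 → 361 − 360 = 1°   (split-comp 31° ↓)

1°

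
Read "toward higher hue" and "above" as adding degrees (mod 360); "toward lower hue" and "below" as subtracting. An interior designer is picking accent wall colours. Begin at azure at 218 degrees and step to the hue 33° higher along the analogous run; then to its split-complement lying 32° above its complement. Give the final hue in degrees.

103°

analog 33° ↑ +33°: 218 + 33 = 251°
split-comp 32° ↑ +212°: 251 + 212 = 463 → 463 − 360 = 103°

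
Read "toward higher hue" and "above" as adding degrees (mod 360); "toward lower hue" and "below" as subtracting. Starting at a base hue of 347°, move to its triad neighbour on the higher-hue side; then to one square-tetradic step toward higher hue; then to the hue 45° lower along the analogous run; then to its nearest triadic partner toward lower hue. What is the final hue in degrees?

+120° (triadic ↑): 347 + 120 = 467 → 467 − 360 = 107°
+90° (square ↑): 107 + 90 = 197°
−45° (analog 45° ↓): 197 − 45 = 152°
−120° (triadic ↓): 152 − 120 = 32°

32°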